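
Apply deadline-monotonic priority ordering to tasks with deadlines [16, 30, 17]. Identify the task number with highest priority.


Sort tasks by relative deadline (ascending):
  Task 1: deadline = 16
  Task 3: deadline = 17
  Task 2: deadline = 30
Priority order (highest first): [1, 3, 2]
Highest priority task = 1

1


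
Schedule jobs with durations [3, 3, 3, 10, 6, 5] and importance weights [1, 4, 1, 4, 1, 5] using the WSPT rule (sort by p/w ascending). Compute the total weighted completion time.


Compute p/w ratios and sort ascending (WSPT): [(3, 4), (5, 5), (10, 4), (3, 1), (3, 1), (6, 1)]
Compute weighted completion times:
  Job (p=3,w=4): C=3, w*C=4*3=12
  Job (p=5,w=5): C=8, w*C=5*8=40
  Job (p=10,w=4): C=18, w*C=4*18=72
  Job (p=3,w=1): C=21, w*C=1*21=21
  Job (p=3,w=1): C=24, w*C=1*24=24
  Job (p=6,w=1): C=30, w*C=1*30=30
Total weighted completion time = 199

199


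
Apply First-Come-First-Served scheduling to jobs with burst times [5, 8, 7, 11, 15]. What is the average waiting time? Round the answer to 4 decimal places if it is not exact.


FCFS order (as given): [5, 8, 7, 11, 15]
Waiting times:
  Job 1: wait = 0
  Job 2: wait = 5
  Job 3: wait = 13
  Job 4: wait = 20
  Job 5: wait = 31
Sum of waiting times = 69
Average waiting time = 69/5 = 13.8

13.8


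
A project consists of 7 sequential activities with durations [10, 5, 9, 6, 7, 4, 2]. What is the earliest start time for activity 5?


Activity 5 starts after activities 1 through 4 complete.
Predecessor durations: [10, 5, 9, 6]
ES = 10 + 5 + 9 + 6 = 30

30


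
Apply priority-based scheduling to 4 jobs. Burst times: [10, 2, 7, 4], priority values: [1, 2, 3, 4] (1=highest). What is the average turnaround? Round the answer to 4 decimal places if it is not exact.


Sort by priority (ascending = highest first):
Order: [(1, 10), (2, 2), (3, 7), (4, 4)]
Completion times:
  Priority 1, burst=10, C=10
  Priority 2, burst=2, C=12
  Priority 3, burst=7, C=19
  Priority 4, burst=4, C=23
Average turnaround = 64/4 = 16.0

16.0


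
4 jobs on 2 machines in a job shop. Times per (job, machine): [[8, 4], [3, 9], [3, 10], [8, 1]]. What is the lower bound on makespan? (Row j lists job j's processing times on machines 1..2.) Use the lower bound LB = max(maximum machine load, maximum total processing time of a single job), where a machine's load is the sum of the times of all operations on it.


Machine loads:
  Machine 1: 8 + 3 + 3 + 8 = 22
  Machine 2: 4 + 9 + 10 + 1 = 24
Max machine load = 24
Job totals:
  Job 1: 12
  Job 2: 12
  Job 3: 13
  Job 4: 9
Max job total = 13
Lower bound = max(24, 13) = 24

24


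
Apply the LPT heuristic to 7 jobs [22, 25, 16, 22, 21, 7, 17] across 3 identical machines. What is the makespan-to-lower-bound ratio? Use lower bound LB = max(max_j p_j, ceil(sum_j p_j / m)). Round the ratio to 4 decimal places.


LPT order: [25, 22, 22, 21, 17, 16, 7]
Machine loads after assignment: [41, 43, 46]
LPT makespan = 46
Lower bound = max(max_job, ceil(total/3)) = max(25, 44) = 44
Ratio = 46 / 44 = 1.0455

1.0455


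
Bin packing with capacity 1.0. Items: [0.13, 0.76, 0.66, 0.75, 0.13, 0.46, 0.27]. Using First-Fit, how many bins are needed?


Place items sequentially using First-Fit:
  Item 0.13 -> new Bin 1
  Item 0.76 -> Bin 1 (now 0.89)
  Item 0.66 -> new Bin 2
  Item 0.75 -> new Bin 3
  Item 0.13 -> Bin 2 (now 0.79)
  Item 0.46 -> new Bin 4
  Item 0.27 -> Bin 4 (now 0.73)
Total bins used = 4

4


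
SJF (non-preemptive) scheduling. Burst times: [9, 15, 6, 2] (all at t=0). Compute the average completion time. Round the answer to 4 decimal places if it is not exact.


SJF order (ascending): [2, 6, 9, 15]
Completion times:
  Job 1: burst=2, C=2
  Job 2: burst=6, C=8
  Job 3: burst=9, C=17
  Job 4: burst=15, C=32
Average completion = 59/4 = 14.75

14.75


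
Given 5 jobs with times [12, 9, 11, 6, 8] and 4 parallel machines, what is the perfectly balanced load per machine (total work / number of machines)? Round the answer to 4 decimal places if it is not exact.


Total processing time = 12 + 9 + 11 + 6 + 8 = 46
Number of machines = 4
Ideal balanced load = 46 / 4 = 11.5

11.5


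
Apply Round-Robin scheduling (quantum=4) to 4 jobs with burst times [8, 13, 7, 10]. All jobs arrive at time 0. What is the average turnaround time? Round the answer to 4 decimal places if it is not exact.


Time quantum = 4
Execution trace:
  J1 runs 4 units, time = 4
  J2 runs 4 units, time = 8
  J3 runs 4 units, time = 12
  J4 runs 4 units, time = 16
  J1 runs 4 units, time = 20
  J2 runs 4 units, time = 24
  J3 runs 3 units, time = 27
  J4 runs 4 units, time = 31
  J2 runs 4 units, time = 35
  J4 runs 2 units, time = 37
  J2 runs 1 units, time = 38
Finish times: [20, 38, 27, 37]
Average turnaround = 122/4 = 30.5

30.5


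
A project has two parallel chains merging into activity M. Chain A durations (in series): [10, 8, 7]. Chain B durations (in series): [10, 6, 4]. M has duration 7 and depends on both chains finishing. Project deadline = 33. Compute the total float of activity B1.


Forward pass: ES(B1) = sum of predecessors on chain B = 0
EF = ES + duration = 0 + 10 = 10
Backward pass: LF(M) = deadline = 33; LS(M) = 33 - 7 = 26
LF(B1) = LS(M) - sum(successors on chain B) = 26 - 10 = 16
LS = LF - duration = 16 - 10 = 6
Total float = LS - ES = 6 - 0 = 6

6


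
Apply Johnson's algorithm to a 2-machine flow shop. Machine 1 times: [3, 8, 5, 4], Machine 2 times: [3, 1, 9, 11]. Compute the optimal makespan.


Apply Johnson's rule:
  Group 1 (a <= b): [(1, 3, 3), (4, 4, 11), (3, 5, 9)]
  Group 2 (a > b): [(2, 8, 1)]
Optimal job order: [1, 4, 3, 2]
Schedule:
  Job 1: M1 done at 3, M2 done at 6
  Job 4: M1 done at 7, M2 done at 18
  Job 3: M1 done at 12, M2 done at 27
  Job 2: M1 done at 20, M2 done at 28
Makespan = 28

28


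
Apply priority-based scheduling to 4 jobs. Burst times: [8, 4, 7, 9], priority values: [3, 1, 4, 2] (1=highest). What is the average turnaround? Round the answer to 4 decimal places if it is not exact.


Sort by priority (ascending = highest first):
Order: [(1, 4), (2, 9), (3, 8), (4, 7)]
Completion times:
  Priority 1, burst=4, C=4
  Priority 2, burst=9, C=13
  Priority 3, burst=8, C=21
  Priority 4, burst=7, C=28
Average turnaround = 66/4 = 16.5

16.5


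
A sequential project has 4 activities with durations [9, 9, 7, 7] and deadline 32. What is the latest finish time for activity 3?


LF(activity 3) = deadline - sum of successor durations
Successors: activities 4 through 4 with durations [7]
Sum of successor durations = 7
LF = 32 - 7 = 25

25


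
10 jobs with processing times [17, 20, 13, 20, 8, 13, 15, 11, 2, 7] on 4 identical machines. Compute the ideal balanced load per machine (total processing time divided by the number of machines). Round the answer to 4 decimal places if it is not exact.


Total processing time = 17 + 20 + 13 + 20 + 8 + 13 + 15 + 11 + 2 + 7 = 126
Number of machines = 4
Ideal balanced load = 126 / 4 = 31.5

31.5


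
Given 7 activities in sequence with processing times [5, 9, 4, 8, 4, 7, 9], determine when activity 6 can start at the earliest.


Activity 6 starts after activities 1 through 5 complete.
Predecessor durations: [5, 9, 4, 8, 4]
ES = 5 + 9 + 4 + 8 + 4 = 30

30


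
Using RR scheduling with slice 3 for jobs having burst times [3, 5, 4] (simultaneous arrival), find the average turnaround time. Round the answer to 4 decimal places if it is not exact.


Time quantum = 3
Execution trace:
  J1 runs 3 units, time = 3
  J2 runs 3 units, time = 6
  J3 runs 3 units, time = 9
  J2 runs 2 units, time = 11
  J3 runs 1 units, time = 12
Finish times: [3, 11, 12]
Average turnaround = 26/3 = 8.6667

8.6667


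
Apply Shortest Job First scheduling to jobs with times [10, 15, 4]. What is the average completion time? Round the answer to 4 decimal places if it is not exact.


SJF order (ascending): [4, 10, 15]
Completion times:
  Job 1: burst=4, C=4
  Job 2: burst=10, C=14
  Job 3: burst=15, C=29
Average completion = 47/3 = 15.6667

15.6667


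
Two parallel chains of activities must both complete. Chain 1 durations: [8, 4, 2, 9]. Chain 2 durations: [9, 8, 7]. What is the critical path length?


Path A total = 8 + 4 + 2 + 9 = 23
Path B total = 9 + 8 + 7 = 24
Critical path = longest path = max(23, 24) = 24

24


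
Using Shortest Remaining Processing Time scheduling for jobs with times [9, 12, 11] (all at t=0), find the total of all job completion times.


Since all jobs arrive at t=0, SRPT equals SPT ordering.
SPT order: [9, 11, 12]
Completion times:
  Job 1: p=9, C=9
  Job 2: p=11, C=20
  Job 3: p=12, C=32
Total completion time = 9 + 20 + 32 = 61

61


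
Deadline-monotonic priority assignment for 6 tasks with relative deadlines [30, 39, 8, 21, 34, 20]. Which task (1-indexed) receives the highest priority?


Sort tasks by relative deadline (ascending):
  Task 3: deadline = 8
  Task 6: deadline = 20
  Task 4: deadline = 21
  Task 1: deadline = 30
  Task 5: deadline = 34
  Task 2: deadline = 39
Priority order (highest first): [3, 6, 4, 1, 5, 2]
Highest priority task = 3

3


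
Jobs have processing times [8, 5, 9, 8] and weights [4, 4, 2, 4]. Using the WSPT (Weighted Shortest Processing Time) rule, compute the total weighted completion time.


Compute p/w ratios and sort ascending (WSPT): [(5, 4), (8, 4), (8, 4), (9, 2)]
Compute weighted completion times:
  Job (p=5,w=4): C=5, w*C=4*5=20
  Job (p=8,w=4): C=13, w*C=4*13=52
  Job (p=8,w=4): C=21, w*C=4*21=84
  Job (p=9,w=2): C=30, w*C=2*30=60
Total weighted completion time = 216

216


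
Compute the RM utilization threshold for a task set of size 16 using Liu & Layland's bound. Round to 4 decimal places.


Compute 2^(1/16) = 1.0442737824
Subtract 1: 1.0442737824 - 1 = 0.0442737824
Multiply by n: 16 * 0.0442737824 = 0.7083805184
Round to 4 dp: 0.7084

0.7084


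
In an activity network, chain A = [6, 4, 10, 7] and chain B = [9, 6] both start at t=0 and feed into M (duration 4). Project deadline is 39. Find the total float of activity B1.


Forward pass: ES(B1) = sum of predecessors on chain B = 0
EF = ES + duration = 0 + 9 = 9
Backward pass: LF(M) = deadline = 39; LS(M) = 39 - 4 = 35
LF(B1) = LS(M) - sum(successors on chain B) = 35 - 6 = 29
LS = LF - duration = 29 - 9 = 20
Total float = LS - ES = 20 - 0 = 20

20


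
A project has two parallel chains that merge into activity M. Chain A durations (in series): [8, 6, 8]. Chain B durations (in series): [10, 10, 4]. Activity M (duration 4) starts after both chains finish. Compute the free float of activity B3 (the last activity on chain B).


ES(B3) = sum of predecessors on chain B = 20
EF(B3) = ES + duration = 20 + 4 = 24
Successor of B3 is M. ES(M) = max(sum(A), sum(B)) = max(22, 24) = 24
Free float = ES(successor) - EF(current) = 24 - 24 = 0

0


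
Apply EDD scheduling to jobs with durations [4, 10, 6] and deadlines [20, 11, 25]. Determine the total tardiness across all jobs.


Sort by due date (EDD order): [(10, 11), (4, 20), (6, 25)]
Compute completion times and tardiness:
  Job 1: p=10, d=11, C=10, tardiness=max(0,10-11)=0
  Job 2: p=4, d=20, C=14, tardiness=max(0,14-20)=0
  Job 3: p=6, d=25, C=20, tardiness=max(0,20-25)=0
Total tardiness = 0

0


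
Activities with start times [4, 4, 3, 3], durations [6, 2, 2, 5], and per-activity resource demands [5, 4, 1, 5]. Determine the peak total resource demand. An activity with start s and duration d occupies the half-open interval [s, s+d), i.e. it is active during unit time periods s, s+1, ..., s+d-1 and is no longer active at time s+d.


Each activity i is active on [start_i, start_i + duration_i).
Compute total resource usage per time slot:
  t=0: active resources = [], total = 0
  t=1: active resources = [], total = 0
  t=2: active resources = [], total = 0
  t=3: active resources = [1, 5], total = 6
  t=4: active resources = [5, 4, 1, 5], total = 15
  t=5: active resources = [5, 4, 5], total = 14
  t=6: active resources = [5, 5], total = 10
  t=7: active resources = [5, 5], total = 10
  t=8: active resources = [5], total = 5
  t=9: active resources = [5], total = 5
Peak resource demand = 15

15


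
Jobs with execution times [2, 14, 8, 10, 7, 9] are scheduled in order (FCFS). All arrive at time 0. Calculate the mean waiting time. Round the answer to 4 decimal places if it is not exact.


FCFS order (as given): [2, 14, 8, 10, 7, 9]
Waiting times:
  Job 1: wait = 0
  Job 2: wait = 2
  Job 3: wait = 16
  Job 4: wait = 24
  Job 5: wait = 34
  Job 6: wait = 41
Sum of waiting times = 117
Average waiting time = 117/6 = 19.5

19.5


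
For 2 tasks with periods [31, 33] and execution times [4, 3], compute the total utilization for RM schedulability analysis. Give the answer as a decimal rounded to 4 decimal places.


Compute individual utilizations (exact fractions):
  Task 1: C/T = 4/31 (approx. 0.129)
  Task 2: C/T = 3/33 = 1/11 (approx. 0.0909)
Total utilization U = 4/31 + 1/11 = 75/341
Rounded to 4 decimal places: U = 0.2199
RM (Liu & Layland) bound for 2 tasks = 0.828427; compare with U = 75/341 (approx. 0.219941)
U <= bound, so schedulable by RM sufficient condition.

0.2199


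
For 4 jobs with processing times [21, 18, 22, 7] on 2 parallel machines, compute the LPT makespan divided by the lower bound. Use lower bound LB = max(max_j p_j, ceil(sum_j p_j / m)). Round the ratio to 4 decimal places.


LPT order: [22, 21, 18, 7]
Machine loads after assignment: [29, 39]
LPT makespan = 39
Lower bound = max(max_job, ceil(total/2)) = max(22, 34) = 34
Ratio = 39 / 34 = 1.1471

1.1471


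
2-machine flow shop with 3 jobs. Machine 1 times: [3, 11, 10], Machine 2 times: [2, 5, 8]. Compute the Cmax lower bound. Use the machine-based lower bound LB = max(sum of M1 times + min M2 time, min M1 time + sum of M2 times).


LB1 = sum(M1 times) + min(M2 times) = 24 + 2 = 26
LB2 = min(M1 times) + sum(M2 times) = 3 + 15 = 18
Lower bound = max(LB1, LB2) = max(26, 18) = 26

26


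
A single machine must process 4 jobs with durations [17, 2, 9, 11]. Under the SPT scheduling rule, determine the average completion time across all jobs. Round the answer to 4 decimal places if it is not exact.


Sort jobs by processing time (SPT order): [2, 9, 11, 17]
Compute completion times sequentially:
  Job 1: processing = 2, completes at 2
  Job 2: processing = 9, completes at 11
  Job 3: processing = 11, completes at 22
  Job 4: processing = 17, completes at 39
Sum of completion times = 74
Average completion time = 74/4 = 18.5

18.5


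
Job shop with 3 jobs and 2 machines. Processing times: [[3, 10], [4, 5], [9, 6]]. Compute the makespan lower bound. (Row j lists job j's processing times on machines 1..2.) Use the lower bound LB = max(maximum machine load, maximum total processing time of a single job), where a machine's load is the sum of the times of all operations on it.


Machine loads:
  Machine 1: 3 + 4 + 9 = 16
  Machine 2: 10 + 5 + 6 = 21
Max machine load = 21
Job totals:
  Job 1: 13
  Job 2: 9
  Job 3: 15
Max job total = 15
Lower bound = max(21, 15) = 21

21


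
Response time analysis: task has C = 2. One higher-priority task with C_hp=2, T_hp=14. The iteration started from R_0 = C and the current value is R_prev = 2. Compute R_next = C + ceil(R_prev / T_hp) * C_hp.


R_next = C + ceil(R_prev / T_hp) * C_hp
ceil(2 / 14) = ceil(0.1429) = 1
Interference = 1 * 2 = 2
R_next = 2 + 2 = 4

4


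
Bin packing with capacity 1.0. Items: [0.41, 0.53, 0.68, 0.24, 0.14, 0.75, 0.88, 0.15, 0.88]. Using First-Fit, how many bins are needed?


Place items sequentially using First-Fit:
  Item 0.41 -> new Bin 1
  Item 0.53 -> Bin 1 (now 0.94)
  Item 0.68 -> new Bin 2
  Item 0.24 -> Bin 2 (now 0.92)
  Item 0.14 -> new Bin 3
  Item 0.75 -> Bin 3 (now 0.89)
  Item 0.88 -> new Bin 4
  Item 0.15 -> new Bin 5
  Item 0.88 -> new Bin 6
Total bins used = 6

6


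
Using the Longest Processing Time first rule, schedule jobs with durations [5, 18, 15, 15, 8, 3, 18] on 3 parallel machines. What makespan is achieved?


Sort jobs in decreasing order (LPT): [18, 18, 15, 15, 8, 5, 3]
Assign each job to the least loaded machine:
  Machine 1: jobs [18, 8], load = 26
  Machine 2: jobs [18, 5, 3], load = 26
  Machine 3: jobs [15, 15], load = 30
Makespan = max load = 30

30


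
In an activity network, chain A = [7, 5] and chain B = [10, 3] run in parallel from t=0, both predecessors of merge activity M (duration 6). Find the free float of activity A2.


ES(A2) = sum of predecessors on chain A = 7
EF(A2) = ES + duration = 7 + 5 = 12
Successor of A2 is M. ES(M) = max(sum(A), sum(B)) = max(12, 13) = 13
Free float = ES(successor) - EF(current) = 13 - 12 = 1

1


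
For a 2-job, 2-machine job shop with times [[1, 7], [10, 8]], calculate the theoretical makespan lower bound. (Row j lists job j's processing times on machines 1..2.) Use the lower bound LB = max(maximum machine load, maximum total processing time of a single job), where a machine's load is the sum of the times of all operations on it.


Machine loads:
  Machine 1: 1 + 10 = 11
  Machine 2: 7 + 8 = 15
Max machine load = 15
Job totals:
  Job 1: 8
  Job 2: 18
Max job total = 18
Lower bound = max(15, 18) = 18

18


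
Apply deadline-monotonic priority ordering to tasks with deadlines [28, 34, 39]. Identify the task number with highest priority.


Sort tasks by relative deadline (ascending):
  Task 1: deadline = 28
  Task 2: deadline = 34
  Task 3: deadline = 39
Priority order (highest first): [1, 2, 3]
Highest priority task = 1

1


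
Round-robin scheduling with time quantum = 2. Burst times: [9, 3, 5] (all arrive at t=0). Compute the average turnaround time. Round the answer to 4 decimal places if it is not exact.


Time quantum = 2
Execution trace:
  J1 runs 2 units, time = 2
  J2 runs 2 units, time = 4
  J3 runs 2 units, time = 6
  J1 runs 2 units, time = 8
  J2 runs 1 units, time = 9
  J3 runs 2 units, time = 11
  J1 runs 2 units, time = 13
  J3 runs 1 units, time = 14
  J1 runs 2 units, time = 16
  J1 runs 1 units, time = 17
Finish times: [17, 9, 14]
Average turnaround = 40/3 = 13.3333

13.3333


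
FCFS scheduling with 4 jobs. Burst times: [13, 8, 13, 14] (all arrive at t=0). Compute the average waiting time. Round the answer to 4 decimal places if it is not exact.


FCFS order (as given): [13, 8, 13, 14]
Waiting times:
  Job 1: wait = 0
  Job 2: wait = 13
  Job 3: wait = 21
  Job 4: wait = 34
Sum of waiting times = 68
Average waiting time = 68/4 = 17.0

17.0


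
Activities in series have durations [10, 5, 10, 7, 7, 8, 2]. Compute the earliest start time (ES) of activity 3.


Activity 3 starts after activities 1 through 2 complete.
Predecessor durations: [10, 5]
ES = 10 + 5 = 15

15


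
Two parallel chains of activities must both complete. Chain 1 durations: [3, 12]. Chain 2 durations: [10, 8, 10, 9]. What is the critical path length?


Path A total = 3 + 12 = 15
Path B total = 10 + 8 + 10 + 9 = 37
Critical path = longest path = max(15, 37) = 37

37


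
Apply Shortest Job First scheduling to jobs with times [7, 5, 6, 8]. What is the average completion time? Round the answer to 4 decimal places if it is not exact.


SJF order (ascending): [5, 6, 7, 8]
Completion times:
  Job 1: burst=5, C=5
  Job 2: burst=6, C=11
  Job 3: burst=7, C=18
  Job 4: burst=8, C=26
Average completion = 60/4 = 15.0

15.0


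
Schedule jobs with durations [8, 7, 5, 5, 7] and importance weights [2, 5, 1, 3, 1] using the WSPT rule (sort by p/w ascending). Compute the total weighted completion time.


Compute p/w ratios and sort ascending (WSPT): [(7, 5), (5, 3), (8, 2), (5, 1), (7, 1)]
Compute weighted completion times:
  Job (p=7,w=5): C=7, w*C=5*7=35
  Job (p=5,w=3): C=12, w*C=3*12=36
  Job (p=8,w=2): C=20, w*C=2*20=40
  Job (p=5,w=1): C=25, w*C=1*25=25
  Job (p=7,w=1): C=32, w*C=1*32=32
Total weighted completion time = 168

168


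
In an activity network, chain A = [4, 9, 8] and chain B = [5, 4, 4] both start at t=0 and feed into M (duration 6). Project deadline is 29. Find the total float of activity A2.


Forward pass: ES(A2) = sum of predecessors on chain A = 4
EF = ES + duration = 4 + 9 = 13
Backward pass: LF(M) = deadline = 29; LS(M) = 29 - 6 = 23
LF(A2) = LS(M) - sum(successors on chain A) = 23 - 8 = 15
LS = LF - duration = 15 - 9 = 6
Total float = LS - ES = 6 - 4 = 2

2


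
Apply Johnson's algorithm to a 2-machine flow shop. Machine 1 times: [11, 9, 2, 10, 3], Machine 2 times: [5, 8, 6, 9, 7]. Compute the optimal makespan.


Apply Johnson's rule:
  Group 1 (a <= b): [(3, 2, 6), (5, 3, 7)]
  Group 2 (a > b): [(4, 10, 9), (2, 9, 8), (1, 11, 5)]
Optimal job order: [3, 5, 4, 2, 1]
Schedule:
  Job 3: M1 done at 2, M2 done at 8
  Job 5: M1 done at 5, M2 done at 15
  Job 4: M1 done at 15, M2 done at 24
  Job 2: M1 done at 24, M2 done at 32
  Job 1: M1 done at 35, M2 done at 40
Makespan = 40

40


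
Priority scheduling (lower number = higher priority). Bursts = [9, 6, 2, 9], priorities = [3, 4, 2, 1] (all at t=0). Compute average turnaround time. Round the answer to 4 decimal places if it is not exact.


Sort by priority (ascending = highest first):
Order: [(1, 9), (2, 2), (3, 9), (4, 6)]
Completion times:
  Priority 1, burst=9, C=9
  Priority 2, burst=2, C=11
  Priority 3, burst=9, C=20
  Priority 4, burst=6, C=26
Average turnaround = 66/4 = 16.5

16.5


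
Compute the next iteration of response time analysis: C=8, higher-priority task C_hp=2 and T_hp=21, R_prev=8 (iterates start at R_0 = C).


R_next = C + ceil(R_prev / T_hp) * C_hp
ceil(8 / 21) = ceil(0.381) = 1
Interference = 1 * 2 = 2
R_next = 8 + 2 = 10

10


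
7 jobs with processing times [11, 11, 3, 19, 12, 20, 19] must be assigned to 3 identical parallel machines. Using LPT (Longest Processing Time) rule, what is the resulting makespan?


Sort jobs in decreasing order (LPT): [20, 19, 19, 12, 11, 11, 3]
Assign each job to the least loaded machine:
  Machine 1: jobs [20, 11], load = 31
  Machine 2: jobs [19, 12], load = 31
  Machine 3: jobs [19, 11, 3], load = 33
Makespan = max load = 33

33


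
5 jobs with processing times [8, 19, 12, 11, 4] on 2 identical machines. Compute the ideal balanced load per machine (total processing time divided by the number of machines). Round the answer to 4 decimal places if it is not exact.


Total processing time = 8 + 19 + 12 + 11 + 4 = 54
Number of machines = 2
Ideal balanced load = 54 / 2 = 27.0

27.0


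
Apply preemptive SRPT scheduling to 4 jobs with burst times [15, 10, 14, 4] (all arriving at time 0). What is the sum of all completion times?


Since all jobs arrive at t=0, SRPT equals SPT ordering.
SPT order: [4, 10, 14, 15]
Completion times:
  Job 1: p=4, C=4
  Job 2: p=10, C=14
  Job 3: p=14, C=28
  Job 4: p=15, C=43
Total completion time = 4 + 14 + 28 + 43 = 89

89


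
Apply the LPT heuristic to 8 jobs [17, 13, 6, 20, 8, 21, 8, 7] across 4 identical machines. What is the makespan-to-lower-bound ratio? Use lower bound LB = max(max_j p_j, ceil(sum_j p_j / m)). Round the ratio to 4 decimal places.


LPT order: [21, 20, 17, 13, 8, 8, 7, 6]
Machine loads after assignment: [27, 27, 25, 21]
LPT makespan = 27
Lower bound = max(max_job, ceil(total/4)) = max(21, 25) = 25
Ratio = 27 / 25 = 1.08

1.08


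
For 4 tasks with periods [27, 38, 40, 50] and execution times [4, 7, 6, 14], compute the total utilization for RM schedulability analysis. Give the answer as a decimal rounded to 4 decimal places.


Compute individual utilizations (exact fractions):
  Task 1: C/T = 4/27 (approx. 0.1481)
  Task 2: C/T = 7/38 (approx. 0.1842)
  Task 3: C/T = 6/40 = 3/20 (approx. 0.15)
  Task 4: C/T = 14/50 = 7/25 (approx. 0.28)
Total utilization U = 4/27 + 7/38 + 3/20 + 7/25 = 39109/51300
Rounded to 4 decimal places: U = 0.7624
RM (Liu & Layland) bound for 4 tasks = 0.756828; compare with U = 39109/51300 (approx. 0.762359)
bound < U <= 1, so the RM sufficient condition is not met (inconclusive; an exact test such as response-time analysis is needed).

0.7624


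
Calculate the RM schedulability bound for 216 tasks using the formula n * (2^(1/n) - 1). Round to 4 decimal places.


Compute 2^(1/216) = 1.0032141691
Subtract 1: 1.0032141691 - 1 = 0.0032141691
Multiply by n: 216 * 0.0032141691 = 0.6942605256
Round to 4 dp: 0.6943

0.6943


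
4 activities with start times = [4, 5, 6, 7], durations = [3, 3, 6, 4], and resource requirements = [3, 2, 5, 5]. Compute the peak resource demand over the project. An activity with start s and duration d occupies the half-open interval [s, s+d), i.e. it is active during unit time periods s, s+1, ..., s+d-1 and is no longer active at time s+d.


Each activity i is active on [start_i, start_i + duration_i).
Compute total resource usage per time slot:
  t=0: active resources = [], total = 0
  t=1: active resources = [], total = 0
  t=2: active resources = [], total = 0
  t=3: active resources = [], total = 0
  t=4: active resources = [3], total = 3
  t=5: active resources = [3, 2], total = 5
  t=6: active resources = [3, 2, 5], total = 10
  t=7: active resources = [2, 5, 5], total = 12
  t=8: active resources = [5, 5], total = 10
  t=9: active resources = [5, 5], total = 10
  t=10: active resources = [5, 5], total = 10
  t=11: active resources = [5], total = 5
Peak resource demand = 12

12


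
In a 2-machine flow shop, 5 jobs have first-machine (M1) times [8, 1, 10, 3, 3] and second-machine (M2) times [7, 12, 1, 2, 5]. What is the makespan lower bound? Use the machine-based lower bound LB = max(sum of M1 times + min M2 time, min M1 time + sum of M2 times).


LB1 = sum(M1 times) + min(M2 times) = 25 + 1 = 26
LB2 = min(M1 times) + sum(M2 times) = 1 + 27 = 28
Lower bound = max(LB1, LB2) = max(26, 28) = 28

28


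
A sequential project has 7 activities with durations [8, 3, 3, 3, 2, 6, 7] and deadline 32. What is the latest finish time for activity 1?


LF(activity 1) = deadline - sum of successor durations
Successors: activities 2 through 7 with durations [3, 3, 3, 2, 6, 7]
Sum of successor durations = 24
LF = 32 - 24 = 8

8


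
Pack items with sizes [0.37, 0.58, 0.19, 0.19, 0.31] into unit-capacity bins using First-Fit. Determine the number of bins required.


Place items sequentially using First-Fit:
  Item 0.37 -> new Bin 1
  Item 0.58 -> Bin 1 (now 0.95)
  Item 0.19 -> new Bin 2
  Item 0.19 -> Bin 2 (now 0.38)
  Item 0.31 -> Bin 2 (now 0.69)
Total bins used = 2

2


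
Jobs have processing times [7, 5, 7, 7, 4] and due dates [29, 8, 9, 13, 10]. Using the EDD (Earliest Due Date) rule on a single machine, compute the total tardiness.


Sort by due date (EDD order): [(5, 8), (7, 9), (4, 10), (7, 13), (7, 29)]
Compute completion times and tardiness:
  Job 1: p=5, d=8, C=5, tardiness=max(0,5-8)=0
  Job 2: p=7, d=9, C=12, tardiness=max(0,12-9)=3
  Job 3: p=4, d=10, C=16, tardiness=max(0,16-10)=6
  Job 4: p=7, d=13, C=23, tardiness=max(0,23-13)=10
  Job 5: p=7, d=29, C=30, tardiness=max(0,30-29)=1
Total tardiness = 20

20


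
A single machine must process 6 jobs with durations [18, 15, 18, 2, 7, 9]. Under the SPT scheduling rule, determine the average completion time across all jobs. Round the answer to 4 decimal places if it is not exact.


Sort jobs by processing time (SPT order): [2, 7, 9, 15, 18, 18]
Compute completion times sequentially:
  Job 1: processing = 2, completes at 2
  Job 2: processing = 7, completes at 9
  Job 3: processing = 9, completes at 18
  Job 4: processing = 15, completes at 33
  Job 5: processing = 18, completes at 51
  Job 6: processing = 18, completes at 69
Sum of completion times = 182
Average completion time = 182/6 = 30.3333

30.3333


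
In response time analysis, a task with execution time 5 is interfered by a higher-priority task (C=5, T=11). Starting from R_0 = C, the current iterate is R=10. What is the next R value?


R_next = C + ceil(R_prev / T_hp) * C_hp
ceil(10 / 11) = ceil(0.9091) = 1
Interference = 1 * 5 = 5
R_next = 5 + 5 = 10
R_next = R_prev, so the iteration has converged (response time = 10).

10


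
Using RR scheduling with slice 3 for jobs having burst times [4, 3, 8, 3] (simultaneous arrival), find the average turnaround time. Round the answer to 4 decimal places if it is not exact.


Time quantum = 3
Execution trace:
  J1 runs 3 units, time = 3
  J2 runs 3 units, time = 6
  J3 runs 3 units, time = 9
  J4 runs 3 units, time = 12
  J1 runs 1 units, time = 13
  J3 runs 3 units, time = 16
  J3 runs 2 units, time = 18
Finish times: [13, 6, 18, 12]
Average turnaround = 49/4 = 12.25

12.25


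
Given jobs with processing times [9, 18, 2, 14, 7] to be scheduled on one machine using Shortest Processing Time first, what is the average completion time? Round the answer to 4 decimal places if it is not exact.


Sort jobs by processing time (SPT order): [2, 7, 9, 14, 18]
Compute completion times sequentially:
  Job 1: processing = 2, completes at 2
  Job 2: processing = 7, completes at 9
  Job 3: processing = 9, completes at 18
  Job 4: processing = 14, completes at 32
  Job 5: processing = 18, completes at 50
Sum of completion times = 111
Average completion time = 111/5 = 22.2

22.2


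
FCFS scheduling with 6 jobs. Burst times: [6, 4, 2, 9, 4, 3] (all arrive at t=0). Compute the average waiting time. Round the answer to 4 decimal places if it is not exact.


FCFS order (as given): [6, 4, 2, 9, 4, 3]
Waiting times:
  Job 1: wait = 0
  Job 2: wait = 6
  Job 3: wait = 10
  Job 4: wait = 12
  Job 5: wait = 21
  Job 6: wait = 25
Sum of waiting times = 74
Average waiting time = 74/6 = 12.3333

12.3333


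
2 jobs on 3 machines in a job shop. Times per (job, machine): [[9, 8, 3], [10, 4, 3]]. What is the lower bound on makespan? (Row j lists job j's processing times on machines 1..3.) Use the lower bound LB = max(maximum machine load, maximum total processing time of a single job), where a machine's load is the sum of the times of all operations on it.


Machine loads:
  Machine 1: 9 + 10 = 19
  Machine 2: 8 + 4 = 12
  Machine 3: 3 + 3 = 6
Max machine load = 19
Job totals:
  Job 1: 20
  Job 2: 17
Max job total = 20
Lower bound = max(19, 20) = 20

20


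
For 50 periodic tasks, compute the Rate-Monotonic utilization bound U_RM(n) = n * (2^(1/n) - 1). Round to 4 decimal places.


Compute 2^(1/50) = 1.0139594798
Subtract 1: 1.0139594798 - 1 = 0.0139594798
Multiply by n: 50 * 0.0139594798 = 0.6979739900
Round to 4 dp: 0.6980

0.6980


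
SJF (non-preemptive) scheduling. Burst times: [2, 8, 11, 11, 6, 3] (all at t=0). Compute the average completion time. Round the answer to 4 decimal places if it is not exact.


SJF order (ascending): [2, 3, 6, 8, 11, 11]
Completion times:
  Job 1: burst=2, C=2
  Job 2: burst=3, C=5
  Job 3: burst=6, C=11
  Job 4: burst=8, C=19
  Job 5: burst=11, C=30
  Job 6: burst=11, C=41
Average completion = 108/6 = 18.0

18.0


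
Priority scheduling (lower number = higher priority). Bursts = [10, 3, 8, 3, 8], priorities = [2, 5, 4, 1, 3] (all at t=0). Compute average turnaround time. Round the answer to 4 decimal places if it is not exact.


Sort by priority (ascending = highest first):
Order: [(1, 3), (2, 10), (3, 8), (4, 8), (5, 3)]
Completion times:
  Priority 1, burst=3, C=3
  Priority 2, burst=10, C=13
  Priority 3, burst=8, C=21
  Priority 4, burst=8, C=29
  Priority 5, burst=3, C=32
Average turnaround = 98/5 = 19.6

19.6


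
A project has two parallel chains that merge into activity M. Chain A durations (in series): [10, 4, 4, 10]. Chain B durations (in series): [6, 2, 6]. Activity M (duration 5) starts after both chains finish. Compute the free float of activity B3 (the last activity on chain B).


ES(B3) = sum of predecessors on chain B = 8
EF(B3) = ES + duration = 8 + 6 = 14
Successor of B3 is M. ES(M) = max(sum(A), sum(B)) = max(28, 14) = 28
Free float = ES(successor) - EF(current) = 28 - 14 = 14

14


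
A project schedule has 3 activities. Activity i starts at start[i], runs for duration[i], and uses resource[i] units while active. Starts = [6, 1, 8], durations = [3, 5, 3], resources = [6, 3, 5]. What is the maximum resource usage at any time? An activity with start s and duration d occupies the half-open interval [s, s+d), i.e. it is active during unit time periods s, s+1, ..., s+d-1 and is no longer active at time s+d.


Each activity i is active on [start_i, start_i + duration_i).
Compute total resource usage per time slot:
  t=0: active resources = [], total = 0
  t=1: active resources = [3], total = 3
  t=2: active resources = [3], total = 3
  t=3: active resources = [3], total = 3
  t=4: active resources = [3], total = 3
  t=5: active resources = [3], total = 3
  t=6: active resources = [6], total = 6
  t=7: active resources = [6], total = 6
  t=8: active resources = [6, 5], total = 11
  t=9: active resources = [5], total = 5
  t=10: active resources = [5], total = 5
Peak resource demand = 11

11


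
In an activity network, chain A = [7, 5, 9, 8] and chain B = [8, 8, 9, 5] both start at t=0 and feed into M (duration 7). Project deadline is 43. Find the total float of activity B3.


Forward pass: ES(B3) = sum of predecessors on chain B = 16
EF = ES + duration = 16 + 9 = 25
Backward pass: LF(M) = deadline = 43; LS(M) = 43 - 7 = 36
LF(B3) = LS(M) - sum(successors on chain B) = 36 - 5 = 31
LS = LF - duration = 31 - 9 = 22
Total float = LS - ES = 22 - 16 = 6

6


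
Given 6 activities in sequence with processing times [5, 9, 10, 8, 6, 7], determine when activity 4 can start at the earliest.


Activity 4 starts after activities 1 through 3 complete.
Predecessor durations: [5, 9, 10]
ES = 5 + 9 + 10 = 24

24


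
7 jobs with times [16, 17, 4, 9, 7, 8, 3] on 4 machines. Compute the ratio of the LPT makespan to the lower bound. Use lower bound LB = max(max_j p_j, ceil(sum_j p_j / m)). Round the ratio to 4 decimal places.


LPT order: [17, 16, 9, 8, 7, 4, 3]
Machine loads after assignment: [17, 16, 16, 15]
LPT makespan = 17
Lower bound = max(max_job, ceil(total/4)) = max(17, 16) = 17
Ratio = 17 / 17 = 1.0

1.0


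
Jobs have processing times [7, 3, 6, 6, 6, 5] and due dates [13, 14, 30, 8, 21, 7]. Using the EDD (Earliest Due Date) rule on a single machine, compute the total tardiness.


Sort by due date (EDD order): [(5, 7), (6, 8), (7, 13), (3, 14), (6, 21), (6, 30)]
Compute completion times and tardiness:
  Job 1: p=5, d=7, C=5, tardiness=max(0,5-7)=0
  Job 2: p=6, d=8, C=11, tardiness=max(0,11-8)=3
  Job 3: p=7, d=13, C=18, tardiness=max(0,18-13)=5
  Job 4: p=3, d=14, C=21, tardiness=max(0,21-14)=7
  Job 5: p=6, d=21, C=27, tardiness=max(0,27-21)=6
  Job 6: p=6, d=30, C=33, tardiness=max(0,33-30)=3
Total tardiness = 24

24


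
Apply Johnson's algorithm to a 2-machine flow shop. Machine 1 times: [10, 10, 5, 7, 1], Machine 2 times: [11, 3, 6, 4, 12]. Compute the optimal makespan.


Apply Johnson's rule:
  Group 1 (a <= b): [(5, 1, 12), (3, 5, 6), (1, 10, 11)]
  Group 2 (a > b): [(4, 7, 4), (2, 10, 3)]
Optimal job order: [5, 3, 1, 4, 2]
Schedule:
  Job 5: M1 done at 1, M2 done at 13
  Job 3: M1 done at 6, M2 done at 19
  Job 1: M1 done at 16, M2 done at 30
  Job 4: M1 done at 23, M2 done at 34
  Job 2: M1 done at 33, M2 done at 37
Makespan = 37

37


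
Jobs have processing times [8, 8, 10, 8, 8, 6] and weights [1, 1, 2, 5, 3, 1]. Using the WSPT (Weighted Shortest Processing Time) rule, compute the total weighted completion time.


Compute p/w ratios and sort ascending (WSPT): [(8, 5), (8, 3), (10, 2), (6, 1), (8, 1), (8, 1)]
Compute weighted completion times:
  Job (p=8,w=5): C=8, w*C=5*8=40
  Job (p=8,w=3): C=16, w*C=3*16=48
  Job (p=10,w=2): C=26, w*C=2*26=52
  Job (p=6,w=1): C=32, w*C=1*32=32
  Job (p=8,w=1): C=40, w*C=1*40=40
  Job (p=8,w=1): C=48, w*C=1*48=48
Total weighted completion time = 260

260


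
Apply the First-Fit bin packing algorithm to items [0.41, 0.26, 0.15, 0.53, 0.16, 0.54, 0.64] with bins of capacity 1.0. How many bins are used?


Place items sequentially using First-Fit:
  Item 0.41 -> new Bin 1
  Item 0.26 -> Bin 1 (now 0.67)
  Item 0.15 -> Bin 1 (now 0.82)
  Item 0.53 -> new Bin 2
  Item 0.16 -> Bin 1 (now 0.98)
  Item 0.54 -> new Bin 3
  Item 0.64 -> new Bin 4
Total bins used = 4

4


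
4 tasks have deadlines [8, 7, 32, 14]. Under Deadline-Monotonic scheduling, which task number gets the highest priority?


Sort tasks by relative deadline (ascending):
  Task 2: deadline = 7
  Task 1: deadline = 8
  Task 4: deadline = 14
  Task 3: deadline = 32
Priority order (highest first): [2, 1, 4, 3]
Highest priority task = 2

2


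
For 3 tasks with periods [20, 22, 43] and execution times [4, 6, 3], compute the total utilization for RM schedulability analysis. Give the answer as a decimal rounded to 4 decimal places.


Compute individual utilizations (exact fractions):
  Task 1: C/T = 4/20 = 1/5 (approx. 0.2)
  Task 2: C/T = 6/22 = 3/11 (approx. 0.2727)
  Task 3: C/T = 3/43 (approx. 0.0698)
Total utilization U = 1/5 + 3/11 + 3/43 = 1283/2365
Rounded to 4 decimal places: U = 0.5425
RM (Liu & Layland) bound for 3 tasks = 0.779763; compare with U = 1283/2365 (approx. 0.542495)
U <= bound, so schedulable by RM sufficient condition.

0.5425


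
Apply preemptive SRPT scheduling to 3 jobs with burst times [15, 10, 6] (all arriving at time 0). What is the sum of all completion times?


Since all jobs arrive at t=0, SRPT equals SPT ordering.
SPT order: [6, 10, 15]
Completion times:
  Job 1: p=6, C=6
  Job 2: p=10, C=16
  Job 3: p=15, C=31
Total completion time = 6 + 16 + 31 = 53

53


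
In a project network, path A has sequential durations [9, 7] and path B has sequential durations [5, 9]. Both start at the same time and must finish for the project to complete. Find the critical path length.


Path A total = 9 + 7 = 16
Path B total = 5 + 9 = 14
Critical path = longest path = max(16, 14) = 16

16


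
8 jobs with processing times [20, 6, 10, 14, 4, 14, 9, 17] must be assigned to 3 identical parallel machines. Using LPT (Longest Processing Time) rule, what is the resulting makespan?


Sort jobs in decreasing order (LPT): [20, 17, 14, 14, 10, 9, 6, 4]
Assign each job to the least loaded machine:
  Machine 1: jobs [20, 9], load = 29
  Machine 2: jobs [17, 10, 6], load = 33
  Machine 3: jobs [14, 14, 4], load = 32
Makespan = max load = 33

33


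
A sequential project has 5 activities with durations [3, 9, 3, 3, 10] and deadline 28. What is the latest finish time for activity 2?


LF(activity 2) = deadline - sum of successor durations
Successors: activities 3 through 5 with durations [3, 3, 10]
Sum of successor durations = 16
LF = 28 - 16 = 12

12


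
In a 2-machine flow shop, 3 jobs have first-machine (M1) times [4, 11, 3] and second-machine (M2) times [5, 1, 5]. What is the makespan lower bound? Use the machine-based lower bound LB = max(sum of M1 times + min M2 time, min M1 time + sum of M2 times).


LB1 = sum(M1 times) + min(M2 times) = 18 + 1 = 19
LB2 = min(M1 times) + sum(M2 times) = 3 + 11 = 14
Lower bound = max(LB1, LB2) = max(19, 14) = 19

19


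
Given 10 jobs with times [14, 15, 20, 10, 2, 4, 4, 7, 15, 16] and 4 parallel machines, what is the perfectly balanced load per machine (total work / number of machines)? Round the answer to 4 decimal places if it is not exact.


Total processing time = 14 + 15 + 20 + 10 + 2 + 4 + 4 + 7 + 15 + 16 = 107
Number of machines = 4
Ideal balanced load = 107 / 4 = 26.75

26.75


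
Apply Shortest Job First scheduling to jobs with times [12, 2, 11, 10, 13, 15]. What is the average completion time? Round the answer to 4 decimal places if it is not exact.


SJF order (ascending): [2, 10, 11, 12, 13, 15]
Completion times:
  Job 1: burst=2, C=2
  Job 2: burst=10, C=12
  Job 3: burst=11, C=23
  Job 4: burst=12, C=35
  Job 5: burst=13, C=48
  Job 6: burst=15, C=63
Average completion = 183/6 = 30.5

30.5


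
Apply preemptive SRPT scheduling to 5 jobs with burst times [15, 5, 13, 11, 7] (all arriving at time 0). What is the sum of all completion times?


Since all jobs arrive at t=0, SRPT equals SPT ordering.
SPT order: [5, 7, 11, 13, 15]
Completion times:
  Job 1: p=5, C=5
  Job 2: p=7, C=12
  Job 3: p=11, C=23
  Job 4: p=13, C=36
  Job 5: p=15, C=51
Total completion time = 5 + 12 + 23 + 36 + 51 = 127

127
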